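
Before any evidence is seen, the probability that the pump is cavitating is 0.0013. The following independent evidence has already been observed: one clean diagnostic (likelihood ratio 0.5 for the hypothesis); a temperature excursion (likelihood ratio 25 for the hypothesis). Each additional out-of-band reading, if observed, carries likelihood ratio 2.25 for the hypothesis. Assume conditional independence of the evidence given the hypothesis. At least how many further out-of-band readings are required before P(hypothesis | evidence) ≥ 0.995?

12

Prior odds = 0.0013/0.9987 = 13/9987.
Combined Bayes factor of the evidence already in hand = 0.5 × 25 = 12.5.
Odds after that evidence = (13/9987) × 12.5 = 325/19974.
Target odds = 0.995/0.005 = 199.
Need 2.25ⁿ ≥ 199 ÷ (325/19974) = 3974826/325.
2.25¹¹ ≈7481.83 falls short of 3974826/325 but 2.25¹² ≈16834.1 reaches it, so n = 12.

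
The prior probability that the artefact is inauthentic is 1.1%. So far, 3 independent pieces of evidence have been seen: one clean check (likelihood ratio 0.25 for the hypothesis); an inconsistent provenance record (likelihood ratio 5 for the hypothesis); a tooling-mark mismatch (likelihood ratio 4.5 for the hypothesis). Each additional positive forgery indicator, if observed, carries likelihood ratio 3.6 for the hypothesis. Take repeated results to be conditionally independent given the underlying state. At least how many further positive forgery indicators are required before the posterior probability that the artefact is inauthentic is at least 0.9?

Prior odds = 0.011/0.989 = 11/989.
Combined Bayes factor of the evidence already in hand = 0.25 × 5 × 4.5 = 5.625.
Odds after that evidence = (11/989) × 5.625 = 495/7912.
Target odds = 0.9/0.1 = 9.
Need 3.6ⁿ ≥ 9 ÷ (495/7912) = 7912/55.
3.6³ = 46.656 falls short of 7912/55 but 3.6⁴ = 167.9616 reaches it, so n = 4.

4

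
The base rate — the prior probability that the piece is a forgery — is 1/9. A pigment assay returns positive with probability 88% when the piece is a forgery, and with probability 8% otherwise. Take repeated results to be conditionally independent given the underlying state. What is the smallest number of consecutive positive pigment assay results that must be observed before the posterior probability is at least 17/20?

Prior odds: (1/9) ÷ (8/9) = 0.125.
Likelihood ratio of a positive result = 0.88/0.08 = 11.
Target odds: 0.85 ÷ 0.15 = 17/3.
Need 0.125 × 11ⁿ ≥ 17/3, i.e. 11ⁿ ≥ 136/3.
11¹ = 11 falls short of 136/3 but 11² = 121 reaches it, so n = 2.

2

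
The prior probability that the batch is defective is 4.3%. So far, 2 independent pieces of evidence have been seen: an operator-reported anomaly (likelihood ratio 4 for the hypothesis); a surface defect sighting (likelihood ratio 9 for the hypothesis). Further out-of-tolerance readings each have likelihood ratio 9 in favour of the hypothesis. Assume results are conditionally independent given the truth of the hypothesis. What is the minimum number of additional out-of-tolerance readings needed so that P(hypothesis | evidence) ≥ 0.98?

Prior odds = 0.043/0.957 = 43/957.
Combined Bayes factor of the evidence already in hand = 4 × 9 = 36.
Odds after that evidence = (43/957) × 36 = 516/319.
Target odds = 0.98/0.02 = 49.
Need 9ⁿ ≥ 49 ÷ (516/319) = 15631/516.
9¹ = 9 falls short of 15631/516 but 9² = 81 reaches it, so n = 2.

2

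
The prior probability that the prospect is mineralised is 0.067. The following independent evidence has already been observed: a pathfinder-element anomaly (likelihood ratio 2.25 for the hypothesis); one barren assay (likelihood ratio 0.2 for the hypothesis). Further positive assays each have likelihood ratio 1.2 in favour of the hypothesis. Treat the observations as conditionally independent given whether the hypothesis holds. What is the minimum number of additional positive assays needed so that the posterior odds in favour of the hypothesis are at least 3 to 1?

25

Prior odds = 0.067/0.933 = 67/933.
Combined Bayes factor of the evidence already in hand = 2.25 × 0.2 = 0.45.
Odds after that evidence = (67/933) × 0.45 = 201/6220.
Target odds = 3.
Need 1.2ⁿ ≥ 3 ÷ (201/6220) = 6220/67.
1.2²⁴ ≈79.4968 falls short of 6220/67 but 1.2²⁵ ≈95.3962 reaches it, so n = 25.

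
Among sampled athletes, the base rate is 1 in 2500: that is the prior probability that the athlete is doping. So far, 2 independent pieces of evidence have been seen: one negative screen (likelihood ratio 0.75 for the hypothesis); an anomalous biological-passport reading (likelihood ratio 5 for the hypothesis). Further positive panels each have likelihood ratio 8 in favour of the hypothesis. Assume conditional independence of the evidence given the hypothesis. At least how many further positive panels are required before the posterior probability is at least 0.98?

5

Prior odds = 0.0004/0.9996 = 1/2499.
Combined Bayes factor of the evidence already in hand = 0.75 × 5 = 3.75.
Odds after that evidence = (1/2499) × 3.75 = 5/3332.
Target odds = 0.98/0.02 = 49.
Need 8ⁿ ≥ 49 ÷ (5/3332) = 32653.6.
8⁴ = 4096 falls short of 32653.6 but 8⁵ = 32768 reaches it, so n = 5.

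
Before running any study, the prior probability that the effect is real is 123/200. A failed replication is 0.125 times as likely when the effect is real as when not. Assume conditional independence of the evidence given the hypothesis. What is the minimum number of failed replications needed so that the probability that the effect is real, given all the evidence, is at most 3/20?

Prior odds = 0.615/0.385 = 123/77.
Likelihood ratio per failed replication = 0.125.
Target odds: 0.15 ÷ 0.85 = 3/17.
Need (123/77) × 0.125ⁿ ≤ 3/17, i.e. 0.125ⁿ ≤ 77/697.
0.125¹ = 0.125 is still above 77/697 but 0.125² = 0.015625 is at or below it, so n = 2.

2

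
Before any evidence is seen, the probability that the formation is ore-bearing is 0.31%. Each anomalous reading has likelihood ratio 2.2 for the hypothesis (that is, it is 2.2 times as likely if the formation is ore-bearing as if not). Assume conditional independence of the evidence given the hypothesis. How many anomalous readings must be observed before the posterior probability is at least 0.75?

Prior odds: 0.0031 ÷ 0.9969 = 31/9969.
Likelihood ratio per anomalous reading = 2.2.
Target posterior odds = 0.75/0.25 = 3.
Need (31/9969) × 2.2ⁿ ≥ 3, i.e. 2.2ⁿ ≥ 29907/31.
2.2⁸ = 214358881/390625 falls short of 29907/31 but 2.2⁹ ≈1207.27 reaches it, so n = 9.

9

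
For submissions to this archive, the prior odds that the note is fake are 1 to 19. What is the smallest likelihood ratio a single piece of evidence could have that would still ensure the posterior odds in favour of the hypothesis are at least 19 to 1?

361

Prior odds = 1/19.
Target odds = 19.
Required Bayes factor = 19 ÷ (1/19) = 361.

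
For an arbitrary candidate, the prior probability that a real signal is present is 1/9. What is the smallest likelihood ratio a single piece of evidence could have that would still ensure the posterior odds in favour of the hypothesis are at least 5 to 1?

40

Prior odds = (1/9)/(8/9) = 0.125.
Target odds = 5.
Required Bayes factor = 5 ÷ 0.125 = 40.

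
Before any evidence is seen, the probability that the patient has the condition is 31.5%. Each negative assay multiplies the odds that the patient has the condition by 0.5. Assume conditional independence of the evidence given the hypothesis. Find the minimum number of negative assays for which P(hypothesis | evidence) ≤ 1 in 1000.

9

Prior odds = 0.315/0.685 = 63/137.
Likelihood ratio per negative assay = 0.5.
Target posterior odds = 0.001/0.999 = 1/999.
Require 0.5ⁿ ≤ 1/999 ÷ (63/137) = 137/62937.
0.5⁸ = 0.00390625 is still above 137/62937 but 0.5⁹ = 0.001953125 is at or below it, so n = 9.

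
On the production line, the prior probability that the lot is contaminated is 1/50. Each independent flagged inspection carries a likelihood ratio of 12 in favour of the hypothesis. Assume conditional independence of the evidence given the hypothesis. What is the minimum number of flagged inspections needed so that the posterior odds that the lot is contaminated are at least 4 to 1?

Prior odds = 0.02/0.98 = 1/49.
Likelihood ratio per flagged inspection = 12.
Target odds = 4.
Need (1/49) × 12ⁿ ≥ 4, i.e. 12ⁿ ≥ 196.
12² = 144 falls short of 196 but 12³ = 1728 reaches it, so n = 3.

3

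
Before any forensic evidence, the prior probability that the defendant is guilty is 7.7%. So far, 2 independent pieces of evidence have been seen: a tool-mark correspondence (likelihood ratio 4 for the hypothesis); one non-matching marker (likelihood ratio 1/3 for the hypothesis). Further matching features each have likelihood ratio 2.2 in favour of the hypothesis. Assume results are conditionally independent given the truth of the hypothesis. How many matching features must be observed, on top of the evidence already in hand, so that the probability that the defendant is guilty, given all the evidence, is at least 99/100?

Prior odds = 0.077/0.923 = 77/923.
Combined Bayes factor of the evidence already in hand = 4 × (1/3) = 4/3.
Odds after that evidence = (77/923) × 4/3 = 308/2769.
Target odds = 0.99/0.01 = 99.
Need 2.2ⁿ ≥ 99 ÷ (308/2769) = 24921/28.
2.2⁸ = 214358881/390625 falls short of 24921/28 but 2.2⁹ ≈1207.27 reaches it, so n = 9.

9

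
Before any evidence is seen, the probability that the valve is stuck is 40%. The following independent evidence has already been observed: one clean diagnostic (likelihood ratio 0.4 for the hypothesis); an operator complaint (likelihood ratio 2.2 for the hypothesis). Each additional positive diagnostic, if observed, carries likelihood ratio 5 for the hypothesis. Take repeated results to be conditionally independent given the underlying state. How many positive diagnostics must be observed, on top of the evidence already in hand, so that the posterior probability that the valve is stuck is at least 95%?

Prior odds = 0.4/0.6 = 2/3.
Combined Bayes factor of the evidence already in hand = 0.4 × 2.2 = 0.88.
Odds after that evidence = (2/3) × 0.88 = 44/75.
Target odds = 0.95/0.05 = 19.
Need 5ⁿ ≥ 19 ÷ (44/75) = 1425/44.
5² = 25 falls short of 1425/44 but 5³ = 125 reaches it, so n = 3.

3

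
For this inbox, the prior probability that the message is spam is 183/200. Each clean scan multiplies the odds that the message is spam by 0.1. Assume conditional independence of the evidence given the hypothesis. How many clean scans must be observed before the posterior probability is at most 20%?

Prior odds = 0.915/0.085 = 183/17.
Likelihood ratio per clean scan = 0.1.
Target odds: 0.2 ÷ 0.8 = 0.25.
Need (183/17) × 0.1ⁿ ≤ 0.25, i.e. 0.1ⁿ ≤ 17/732.
0.1¹ = 0.1 is still above 17/732 but 0.1² = 0.01 is at or below it, so n = 2.

2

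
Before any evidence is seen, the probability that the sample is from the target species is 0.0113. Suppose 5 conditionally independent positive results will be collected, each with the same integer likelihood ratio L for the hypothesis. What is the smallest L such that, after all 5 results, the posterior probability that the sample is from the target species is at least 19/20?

5

Prior odds = 0.0113/0.9887 = 113/9887.
Target odds = 0.95/0.05 = 19.
Need L⁵ ≥ 19 ÷ (113/9887) = 187853/113.
4⁵ = 1024 < 187853/113 ≤ 3125 = 5⁵, so L = 5.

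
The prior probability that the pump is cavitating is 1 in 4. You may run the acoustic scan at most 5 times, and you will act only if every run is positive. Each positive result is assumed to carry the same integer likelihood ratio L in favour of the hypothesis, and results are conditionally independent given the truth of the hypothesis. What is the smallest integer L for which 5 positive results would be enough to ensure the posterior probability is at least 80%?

2

Prior odds = 0.25/0.75 = 1/3.
Target odds = 0.8/0.2 = 4.
Need L⁵ ≥ 4 ÷ (1/3) = 12.
1⁵ = 1 < 12 ≤ 32 = 2⁵, so L = 2.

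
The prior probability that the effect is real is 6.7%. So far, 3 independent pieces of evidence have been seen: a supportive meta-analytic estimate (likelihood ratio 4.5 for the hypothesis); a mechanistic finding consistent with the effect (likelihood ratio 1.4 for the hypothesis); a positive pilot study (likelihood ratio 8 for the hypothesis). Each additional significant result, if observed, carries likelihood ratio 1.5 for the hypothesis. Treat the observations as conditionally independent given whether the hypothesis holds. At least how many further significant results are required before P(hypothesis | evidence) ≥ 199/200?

Prior odds = 0.067/0.933 = 67/933.
Combined Bayes factor of the evidence already in hand = 4.5 × 1.4 × 8 = 50.4.
Odds after that evidence = (67/933) × 50.4 = 5628/1555.
Target odds = 0.995/0.005 = 199.
Need 1.5ⁿ ≥ 199 ÷ (5628/1555) = 309445/5628.
1.5⁹ = 19683/512 falls short of 309445/5628 but 1.5¹⁰ = 59049/1024 reaches it, so n = 10.

10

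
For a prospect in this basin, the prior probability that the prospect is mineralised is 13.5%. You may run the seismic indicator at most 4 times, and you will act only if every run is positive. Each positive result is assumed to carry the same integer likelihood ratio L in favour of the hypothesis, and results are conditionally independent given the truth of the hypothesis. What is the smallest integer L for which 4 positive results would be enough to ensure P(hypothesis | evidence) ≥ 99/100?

Prior odds = 0.135/0.865 = 27/173.
Target odds = 0.99/0.01 = 99.
Need L⁴ ≥ 99 ÷ (27/173) = 1903/3.
5⁴ = 625 < 1903/3 ≤ 1296 = 6⁴, so L = 6.

6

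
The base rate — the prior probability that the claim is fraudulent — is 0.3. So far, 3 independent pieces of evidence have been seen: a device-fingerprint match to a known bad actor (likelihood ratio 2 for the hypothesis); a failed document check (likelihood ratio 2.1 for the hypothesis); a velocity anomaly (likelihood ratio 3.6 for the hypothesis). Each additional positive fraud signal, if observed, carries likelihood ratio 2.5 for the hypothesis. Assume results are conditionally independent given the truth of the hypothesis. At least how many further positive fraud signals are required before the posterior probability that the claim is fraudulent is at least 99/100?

Prior odds = 0.3/0.7 = 3/7.
Combined Bayes factor of the evidence already in hand = 2 × 2.1 × 3.6 = 15.12.
Odds after that evidence = (3/7) × 15.12 = 6.48.
Target odds = 0.99/0.01 = 99.
Need 2.5ⁿ ≥ 99 ÷ 6.48 = 275/18.
2.5² = 6.25 falls short of 275/18 but 2.5³ = 15.625 reaches it, so n = 3.

3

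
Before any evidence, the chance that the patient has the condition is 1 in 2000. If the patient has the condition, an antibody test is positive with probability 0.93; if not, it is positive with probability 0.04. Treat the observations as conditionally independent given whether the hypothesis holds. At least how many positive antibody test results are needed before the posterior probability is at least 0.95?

4

Prior odds: 0.0005 ÷ 0.9995 = 1/1999.
Likelihood ratio of a positive = 0.93/0.04 = 23.25.
Target posterior odds = 0.95/0.05 = 19.
Need (1/1999) × 23.25ⁿ ≥ 19, i.e. 23.25ⁿ ≥ 37981.
23.25³ = 804357/64 falls short of 37981 but 23.25⁴ = 74805201/256 reaches it, so n = 4.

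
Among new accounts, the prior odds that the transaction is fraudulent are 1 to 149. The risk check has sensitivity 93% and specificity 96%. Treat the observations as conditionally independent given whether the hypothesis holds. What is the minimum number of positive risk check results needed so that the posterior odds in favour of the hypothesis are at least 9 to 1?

Prior odds = 1/149.
False-positive rate = 1 − 0.96 = 0.04; likelihood ratio of a positive = 0.93/0.04 = 23.25.
Target odds = 9.
Require 23.25ⁿ ≥ 9 ÷ (1/149) = 1341.
23.25² = 540.5625 falls short of 1341 but 23.25³ = 804357/64 reaches it, so n = 3.

3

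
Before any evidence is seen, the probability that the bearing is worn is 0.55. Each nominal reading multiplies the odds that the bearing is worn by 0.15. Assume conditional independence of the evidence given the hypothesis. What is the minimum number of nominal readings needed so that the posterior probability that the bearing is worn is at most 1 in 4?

1

Prior odds = 0.55/0.45 = 11/9.
Likelihood ratio per nominal reading = 0.15.
Target posterior odds = 0.25/0.75 = 1/3.
Need (11/9) × 0.15ⁿ ≤ 1/3, i.e. 0.15ⁿ ≤ 3/11.
0.15¹ = 0.15, which is already at or below the required 3/11; so n = 1.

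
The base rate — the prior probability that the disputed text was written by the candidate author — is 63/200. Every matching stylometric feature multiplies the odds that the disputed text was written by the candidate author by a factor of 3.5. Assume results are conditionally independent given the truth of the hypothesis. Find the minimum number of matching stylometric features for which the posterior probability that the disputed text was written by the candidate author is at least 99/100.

5

Prior odds: 0.315 ÷ 0.685 = 63/137.
Likelihood ratio per matching stylometric feature = 3.5.
Target posterior odds = 0.99/0.01 = 99.
Require 3.5ⁿ ≥ 99 ÷ (63/137) = 1507/7.
3.5⁴ = 150.0625 falls short of 1507/7 but 3.5⁵ = 525.21875 reaches it, so n = 5.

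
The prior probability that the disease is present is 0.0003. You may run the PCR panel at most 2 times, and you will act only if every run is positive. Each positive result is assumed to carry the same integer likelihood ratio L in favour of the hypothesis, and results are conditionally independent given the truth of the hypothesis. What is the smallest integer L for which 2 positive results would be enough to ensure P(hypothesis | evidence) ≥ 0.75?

Prior odds = 0.0003/0.9997 = 3/9997.
Target odds = 0.75/0.25 = 3.
Need L² ≥ 3 ÷ (3/9997) = 9997.
99² = 9801 < 9997 ≤ 10000 = 100², so L = 100.

100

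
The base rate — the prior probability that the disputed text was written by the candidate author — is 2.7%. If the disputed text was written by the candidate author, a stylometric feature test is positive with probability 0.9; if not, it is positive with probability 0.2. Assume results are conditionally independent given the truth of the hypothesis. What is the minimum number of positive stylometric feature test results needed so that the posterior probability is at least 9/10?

Prior odds = 0.027/0.973 = 27/973.
Likelihood ratio of a positive = 0.9/0.2 = 4.5.
Target posterior odds = 0.9/0.1 = 9.
Require 4.5ⁿ ≥ 9 ÷ (27/973) = 973/3.
4.5³ = 91.125 falls short of 973/3 but 4.5⁴ = 410.0625 reaches it, so n = 4.

4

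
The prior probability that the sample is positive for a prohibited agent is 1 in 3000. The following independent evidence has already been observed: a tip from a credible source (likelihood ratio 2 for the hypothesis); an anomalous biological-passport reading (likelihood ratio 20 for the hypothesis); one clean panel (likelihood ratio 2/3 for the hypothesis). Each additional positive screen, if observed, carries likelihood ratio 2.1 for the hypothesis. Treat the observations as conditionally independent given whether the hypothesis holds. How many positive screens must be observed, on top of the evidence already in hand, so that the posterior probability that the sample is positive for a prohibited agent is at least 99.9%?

Prior odds = (1/3000)/(2999/3000) = 1/2999.
Combined Bayes factor of the evidence already in hand = 2 × 20 × (2/3) = 80/3.
Odds after that evidence = (1/2999) × 80/3 = 80/8997.
Target odds = 0.999/0.001 = 999.
Need 2.1ⁿ ≥ 999 ÷ (80/8997) = 112350.0375.
2.1¹⁵ ≈68122.3 falls short of 112350.0375 but 2.1¹⁶ ≈143057 reaches it, so n = 16.

16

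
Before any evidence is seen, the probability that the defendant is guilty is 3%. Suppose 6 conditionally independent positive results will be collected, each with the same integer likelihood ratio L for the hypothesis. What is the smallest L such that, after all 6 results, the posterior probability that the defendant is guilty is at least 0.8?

3

Prior odds = 0.03/0.97 = 3/97.
Target odds = 0.8/0.2 = 4.
Need L⁶ ≥ 4 ÷ (3/97) = 388/3.
2⁶ = 64 < 388/3 ≤ 729 = 3⁶, so L = 3.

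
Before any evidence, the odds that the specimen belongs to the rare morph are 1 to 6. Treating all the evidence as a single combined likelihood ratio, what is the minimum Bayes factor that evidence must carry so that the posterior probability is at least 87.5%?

Prior odds = 1/6.
Target odds = 0.875/0.125 = 7.
Required Bayes factor = 7 ÷ (1/6) = 42.

42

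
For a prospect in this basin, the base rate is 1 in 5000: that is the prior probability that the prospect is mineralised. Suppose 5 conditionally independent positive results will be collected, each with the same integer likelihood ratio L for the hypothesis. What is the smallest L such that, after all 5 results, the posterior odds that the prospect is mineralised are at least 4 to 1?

Prior odds = 0.0002/0.9998 = 1/4999.
Target odds = 4.
Need L⁵ ≥ 4 ÷ (1/4999) = 19996.
7⁵ = 16807 < 19996 ≤ 32768 = 8⁵, so L = 8.

8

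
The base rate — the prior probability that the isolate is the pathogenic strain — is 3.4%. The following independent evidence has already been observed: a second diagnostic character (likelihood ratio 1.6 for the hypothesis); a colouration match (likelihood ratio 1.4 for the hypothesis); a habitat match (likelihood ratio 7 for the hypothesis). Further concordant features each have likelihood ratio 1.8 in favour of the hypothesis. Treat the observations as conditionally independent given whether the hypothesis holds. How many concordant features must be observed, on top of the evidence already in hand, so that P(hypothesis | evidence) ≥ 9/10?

5

Prior odds = 0.034/0.966 = 17/483.
Combined Bayes factor of the evidence already in hand = 1.6 × 1.4 × 7 = 15.68.
Odds after that evidence = (17/483) × 15.68 = 952/1725.
Target odds = 0.9/0.1 = 9.
Need 1.8ⁿ ≥ 9 ÷ (952/1725) = 15525/952.
1.8⁴ = 10.4976 falls short of 15525/952 but 1.8⁵ = 18.89568 reaches it, so n = 5.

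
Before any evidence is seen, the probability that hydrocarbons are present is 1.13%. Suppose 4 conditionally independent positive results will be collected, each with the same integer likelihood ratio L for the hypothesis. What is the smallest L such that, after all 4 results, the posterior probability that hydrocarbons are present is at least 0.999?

18

Prior odds = 0.0113/0.9887 = 113/9887.
Target odds = 0.999/0.001 = 999.
Need L⁴ ≥ 999 ÷ (113/9887) = 9877113/113.
17⁴ = 83521 < 9877113/113 ≤ 104976 = 18⁴, so L = 18.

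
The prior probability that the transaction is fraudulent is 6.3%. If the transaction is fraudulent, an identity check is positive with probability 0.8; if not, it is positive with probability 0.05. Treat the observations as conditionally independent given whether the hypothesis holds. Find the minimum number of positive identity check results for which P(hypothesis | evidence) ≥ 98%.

3

Prior odds: 0.063 ÷ 0.937 = 63/937.
Likelihood ratio of a positive = 0.8/0.05 = 16.
Target odds: 0.98 ÷ 0.02 = 49.
Require 16ⁿ ≥ 49 ÷ (63/937) = 6559/9.
16² = 256 falls short of 6559/9 but 16³ = 4096 reaches it, so n = 3.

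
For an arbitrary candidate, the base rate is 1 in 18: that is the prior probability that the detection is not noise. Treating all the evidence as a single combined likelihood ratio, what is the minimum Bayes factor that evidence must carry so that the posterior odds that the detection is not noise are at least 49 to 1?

Prior odds = (1/18)/(17/18) = 1/17.
Target odds = 49.
Required Bayes factor = 49 ÷ (1/17) = 833.

833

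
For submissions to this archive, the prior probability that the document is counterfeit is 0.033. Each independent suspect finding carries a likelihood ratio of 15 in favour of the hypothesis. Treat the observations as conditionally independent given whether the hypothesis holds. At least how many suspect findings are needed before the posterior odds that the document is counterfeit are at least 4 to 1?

Prior odds = 0.033/0.967 = 33/967.
Likelihood ratio per suspect finding = 15.
Target odds = 4.
Require 15ⁿ ≥ 4 ÷ (33/967) = 3868/33.
15¹ = 15 falls short of 3868/33 but 15² = 225 reaches it, so n = 2.

2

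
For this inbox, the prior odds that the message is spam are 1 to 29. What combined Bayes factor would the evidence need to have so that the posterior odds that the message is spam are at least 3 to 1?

87

Prior odds = 1/29.
Target odds = 3.
Required Bayes factor = 3 ÷ (1/29) = 87.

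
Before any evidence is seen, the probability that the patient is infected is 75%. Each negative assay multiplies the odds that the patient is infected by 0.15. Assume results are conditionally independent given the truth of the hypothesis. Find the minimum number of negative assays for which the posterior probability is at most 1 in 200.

Prior odds = 0.75/0.25 = 3.
Likelihood ratio per negative assay = 0.15.
Target odds: 0.005 ÷ 0.995 = 1/199.
Require 0.15ⁿ ≤ 1/199 ÷ 3 = 1/597.
0.15³ = 0.003375 is still above 1/597 but 0.15⁴ = 81/160000 is at or below it, so n = 4.

4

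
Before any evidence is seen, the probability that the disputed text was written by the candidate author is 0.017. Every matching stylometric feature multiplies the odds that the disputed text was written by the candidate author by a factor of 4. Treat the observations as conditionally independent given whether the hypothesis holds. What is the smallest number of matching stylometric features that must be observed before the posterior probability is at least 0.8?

4

Prior odds = 0.017/0.983 = 17/983.
Likelihood ratio per matching stylometric feature = 4.
Target posterior odds = 0.8/0.2 = 4.
Require 4ⁿ ≥ 4 ÷ (17/983) = 3932/17.
4³ = 64 falls short of 3932/17 but 4⁴ = 256 reaches it, so n = 4.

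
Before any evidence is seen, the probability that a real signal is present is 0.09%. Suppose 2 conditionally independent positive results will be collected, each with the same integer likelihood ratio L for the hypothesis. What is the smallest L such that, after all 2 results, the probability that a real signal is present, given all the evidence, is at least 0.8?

Prior odds = 0.0009/0.9991 = 9/9991.
Target odds = 0.8/0.2 = 4.
Need L² ≥ 4 ÷ (9/9991) = 39964/9.
66² = 4356 < 39964/9 ≤ 4489 = 67², so L = 67.

67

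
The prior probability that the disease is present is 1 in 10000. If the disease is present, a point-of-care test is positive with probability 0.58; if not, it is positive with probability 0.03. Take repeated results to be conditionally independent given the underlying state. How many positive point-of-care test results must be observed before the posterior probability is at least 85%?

Prior odds: 0.0001 ÷ 0.9999 = 1/9999.
Likelihood ratio of a positive = 0.58/0.03 = 58/3.
Target odds: 0.85 ÷ 0.15 = 17/3.
Require (58/3)ⁿ ≥ 17/3 ÷ (1/9999) = 56661.
(58/3)³ = 195112/27 falls short of 56661 but (58/3)⁴ = 11316496/81 reaches it, so n = 4.

4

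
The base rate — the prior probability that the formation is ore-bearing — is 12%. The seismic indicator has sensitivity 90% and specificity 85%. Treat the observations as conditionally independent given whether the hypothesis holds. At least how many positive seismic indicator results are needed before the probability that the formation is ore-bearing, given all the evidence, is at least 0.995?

Prior odds = 0.12/0.88 = 3/22.
False-positive rate = 1 − 0.85 = 0.15; likelihood ratio of a positive = 0.9/0.15 = 6.
Target posterior odds = 0.995/0.005 = 199.
Require 6ⁿ ≥ 199 ÷ (3/22) = 4378/3.
6⁴ = 1296 falls short of 4378/3 but 6⁵ = 7776 reaches it, so n = 5.

5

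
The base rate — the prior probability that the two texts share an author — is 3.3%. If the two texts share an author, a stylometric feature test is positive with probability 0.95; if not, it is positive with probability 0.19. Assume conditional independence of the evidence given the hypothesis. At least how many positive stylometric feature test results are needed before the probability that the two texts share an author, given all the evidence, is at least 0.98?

Prior odds: 0.033 ÷ 0.967 = 33/967.
Likelihood ratio of a positive = 0.95/0.19 = 5.
Target odds: 0.98 ÷ 0.02 = 49.
Need (33/967) × 5ⁿ ≥ 49, i.e. 5ⁿ ≥ 47383/33.
5⁴ = 625 falls short of 47383/33 but 5⁵ = 3125 reaches it, so n = 5.

5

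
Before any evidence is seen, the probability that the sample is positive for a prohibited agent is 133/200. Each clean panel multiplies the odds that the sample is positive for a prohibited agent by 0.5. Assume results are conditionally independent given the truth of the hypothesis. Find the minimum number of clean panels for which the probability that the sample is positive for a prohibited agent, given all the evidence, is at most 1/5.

3

Prior odds: 0.665 ÷ 0.335 = 133/67.
Likelihood ratio per clean panel = 0.5.
Target posterior odds = 0.2/0.8 = 0.25.
Need (133/67) × 0.5ⁿ ≤ 0.25, i.e. 0.5ⁿ ≤ 67/532.
0.5² = 0.25 is still above 67/532 but 0.5³ = 0.125 is at or below it, so n = 3.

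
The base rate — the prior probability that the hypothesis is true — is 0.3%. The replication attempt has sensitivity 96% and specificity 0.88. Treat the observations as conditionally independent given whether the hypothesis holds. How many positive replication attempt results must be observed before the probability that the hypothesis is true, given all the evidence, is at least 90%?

4

Prior odds = 0.003/0.997 = 3/997.
False-positive rate = 1 − 0.88 = 0.12; likelihood ratio of a positive = 0.96/0.12 = 8.
Target odds: 0.9 ÷ 0.1 = 9.
Need (3/997) × 8ⁿ ≥ 9, i.e. 8ⁿ ≥ 2991.
8³ = 512 falls short of 2991 but 8⁴ = 4096 reaches it, so n = 4.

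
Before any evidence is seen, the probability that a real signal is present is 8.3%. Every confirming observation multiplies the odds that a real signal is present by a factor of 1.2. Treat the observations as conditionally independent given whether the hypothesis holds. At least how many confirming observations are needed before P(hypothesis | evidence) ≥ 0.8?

Prior odds = 0.083/0.917 = 83/917.
Likelihood ratio per confirming observation = 1.2.
Target posterior odds = 0.8/0.2 = 4.
Require 1.2ⁿ ≥ 4 ÷ (83/917) = 3668/83.
1.2²⁰ ≈38.3376 falls short of 3668/83 but 1.2²¹ ≈46.0051 reaches it, so n = 21.

21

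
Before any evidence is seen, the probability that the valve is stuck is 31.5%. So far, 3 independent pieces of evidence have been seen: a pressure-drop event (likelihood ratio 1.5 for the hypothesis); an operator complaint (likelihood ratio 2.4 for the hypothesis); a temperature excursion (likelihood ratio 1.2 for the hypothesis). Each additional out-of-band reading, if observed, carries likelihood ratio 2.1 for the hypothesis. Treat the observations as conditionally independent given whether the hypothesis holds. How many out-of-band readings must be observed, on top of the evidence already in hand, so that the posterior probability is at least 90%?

Prior odds = 0.315/0.685 = 63/137.
Combined Bayes factor of the evidence already in hand = 1.5 × 2.4 × 1.2 = 4.32.
Odds after that evidence = (63/137) × 4.32 = 6804/3425.
Target odds = 0.9/0.1 = 9.
Need 2.1ⁿ ≥ 9 ÷ (6804/3425) = 3425/756.
2.1² = 4.41 falls short of 3425/756 but 2.1³ = 9.261 reaches it, so n = 3.

3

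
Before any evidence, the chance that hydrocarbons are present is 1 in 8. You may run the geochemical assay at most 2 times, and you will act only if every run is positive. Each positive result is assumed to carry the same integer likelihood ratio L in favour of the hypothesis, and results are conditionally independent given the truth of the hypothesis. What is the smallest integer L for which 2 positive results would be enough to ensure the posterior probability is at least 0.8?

6

Prior odds = 0.125/0.875 = 1/7.
Target odds = 0.8/0.2 = 4.
Need L² ≥ 4 ÷ (1/7) = 28.
5² = 25 < 28 ≤ 36 = 6², so L = 6.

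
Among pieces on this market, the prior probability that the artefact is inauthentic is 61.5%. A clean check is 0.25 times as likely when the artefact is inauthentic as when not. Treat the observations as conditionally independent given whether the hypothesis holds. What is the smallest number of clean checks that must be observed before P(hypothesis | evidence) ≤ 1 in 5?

Prior odds: 0.615 ÷ 0.385 = 123/77.
Likelihood ratio per clean check = 0.25.
Target odds: 0.2 ÷ 0.8 = 0.25.
Require 0.25ⁿ ≤ 0.25 ÷ (123/77) = 77/492.
0.25¹ = 0.25 is still above 77/492 but 0.25² = 0.0625 is at or below it, so n = 2.

2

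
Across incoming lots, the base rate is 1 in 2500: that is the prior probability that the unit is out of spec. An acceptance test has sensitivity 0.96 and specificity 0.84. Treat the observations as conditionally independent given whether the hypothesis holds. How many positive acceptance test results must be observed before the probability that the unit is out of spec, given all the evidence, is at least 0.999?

Prior odds: 0.0004 ÷ 0.9996 = 1/2499.
False-positive rate = 1 − 0.84 = 0.16; likelihood ratio of a positive = 0.96/0.16 = 6.
Target odds: 0.999 ÷ 0.001 = 999.
Need (1/2499) × 6ⁿ ≥ 999, i.e. 6ⁿ ≥ 2496501.
6⁸ = 1679616 falls short of 2496501 but 6⁹ = 10077696 reaches it, so n = 9.

9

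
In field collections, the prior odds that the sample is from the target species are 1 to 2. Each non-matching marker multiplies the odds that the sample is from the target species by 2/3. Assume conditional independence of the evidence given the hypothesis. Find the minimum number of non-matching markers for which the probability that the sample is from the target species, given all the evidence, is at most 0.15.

3

Prior odds = 0.5.
Likelihood ratio per non-matching marker = 2/3.
Target odds: 0.15 ÷ 0.85 = 3/17.
Require (2/3)ⁿ ≤ 3/17 ÷ 0.5 = 6/17.
(2/3)² = 4/9 is still above 6/17 but (2/3)³ = 8/27 is at or below it, so n = 3.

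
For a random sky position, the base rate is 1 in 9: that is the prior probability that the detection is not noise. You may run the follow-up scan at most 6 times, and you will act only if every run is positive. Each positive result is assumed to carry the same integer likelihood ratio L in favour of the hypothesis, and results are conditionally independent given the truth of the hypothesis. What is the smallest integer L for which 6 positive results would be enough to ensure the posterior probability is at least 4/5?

Prior odds = (1/9)/(8/9) = 0.125.
Target odds = 0.8/0.2 = 4.
Need L⁶ ≥ 4 ÷ 0.125 = 32.
1⁶ = 1 < 32 ≤ 64 = 2⁶, so L = 2.

2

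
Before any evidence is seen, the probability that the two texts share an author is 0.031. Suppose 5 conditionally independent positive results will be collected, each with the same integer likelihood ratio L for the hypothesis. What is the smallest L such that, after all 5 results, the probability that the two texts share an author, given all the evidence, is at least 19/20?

Prior odds = 0.031/0.969 = 31/969.
Target odds = 0.95/0.05 = 19.
Need L⁵ ≥ 19 ÷ (31/969) = 18411/31.
3⁵ = 243 < 18411/31 ≤ 1024 = 4⁵, so L = 4.

4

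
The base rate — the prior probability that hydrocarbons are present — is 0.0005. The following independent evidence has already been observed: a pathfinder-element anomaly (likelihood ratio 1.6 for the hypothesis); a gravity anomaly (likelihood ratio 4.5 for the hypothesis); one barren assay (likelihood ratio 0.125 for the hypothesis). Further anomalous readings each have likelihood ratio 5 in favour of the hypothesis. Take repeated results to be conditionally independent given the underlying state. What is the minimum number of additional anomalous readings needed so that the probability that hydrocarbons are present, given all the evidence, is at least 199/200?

Prior odds = 0.0005/0.9995 = 1/1999.
Combined Bayes factor of the evidence already in hand = 1.6 × 4.5 × 0.125 = 0.9.
Odds after that evidence = (1/1999) × 0.9 = 9/19990.
Target odds = 0.995/0.005 = 199.
Need 5ⁿ ≥ 199 ÷ (9/19990) = 3978010/9.
5⁸ = 390625 falls short of 3978010/9 but 5⁹ = 1953125 reaches it, so n = 9.

9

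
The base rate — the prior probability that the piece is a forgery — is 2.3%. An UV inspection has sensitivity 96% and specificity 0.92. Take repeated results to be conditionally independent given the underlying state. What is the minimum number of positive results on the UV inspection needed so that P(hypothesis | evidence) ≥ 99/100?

4

Prior odds = 0.023/0.977 = 23/977.
False-positive rate = 1 − 0.92 = 0.08; likelihood ratio of a positive = 0.96/0.08 = 12.
Target odds: 0.99 ÷ 0.01 = 99.
Need (23/977) × 12ⁿ ≥ 99, i.e. 12ⁿ ≥ 96723/23.
12³ = 1728 falls short of 96723/23 but 12⁴ = 20736 reaches it, so n = 4.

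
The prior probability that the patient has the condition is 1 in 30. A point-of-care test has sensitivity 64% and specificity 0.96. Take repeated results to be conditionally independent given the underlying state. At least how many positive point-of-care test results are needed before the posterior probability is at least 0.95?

3

Prior odds = (1/30)/(29/30) = 1/29.
False-positive rate = 1 − 0.96 = 0.04; likelihood ratio of a positive = 0.64/0.04 = 16.
Target posterior odds = 0.95/0.05 = 19.
Need (1/29) × 16ⁿ ≥ 19, i.e. 16ⁿ ≥ 551.
16² = 256 falls short of 551 but 16³ = 4096 reaches it, so n = 3.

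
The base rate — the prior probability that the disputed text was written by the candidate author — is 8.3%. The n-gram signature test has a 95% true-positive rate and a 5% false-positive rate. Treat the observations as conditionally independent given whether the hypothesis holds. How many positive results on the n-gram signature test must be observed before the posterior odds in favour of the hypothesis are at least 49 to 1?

3

Prior odds = 0.083/0.917 = 83/917.
Likelihood ratio of a positive result = 0.95/0.05 = 19.
Target odds = 49.
Need (83/917) × 19ⁿ ≥ 49, i.e. 19ⁿ ≥ 44933/83.
19² = 361 falls short of 44933/83 but 19³ = 6859 reaches it, so n = 3.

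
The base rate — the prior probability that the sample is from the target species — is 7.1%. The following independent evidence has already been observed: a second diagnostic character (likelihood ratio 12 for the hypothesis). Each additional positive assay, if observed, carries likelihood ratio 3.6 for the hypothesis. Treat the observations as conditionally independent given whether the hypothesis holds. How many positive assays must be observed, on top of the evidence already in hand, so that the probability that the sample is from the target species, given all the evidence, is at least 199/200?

5

Prior odds = 0.071/0.929 = 71/929.
Bayes factor of the evidence already in hand = 12.
Odds after that evidence = (71/929) × 12 = 852/929.
Target odds = 0.995/0.005 = 199.
Need 3.6ⁿ ≥ 199 ÷ (852/929) = 184871/852.
3.6⁴ = 167.9616 falls short of 184871/852 but 3.6⁵ = 604.66176 reaches it, so n = 5.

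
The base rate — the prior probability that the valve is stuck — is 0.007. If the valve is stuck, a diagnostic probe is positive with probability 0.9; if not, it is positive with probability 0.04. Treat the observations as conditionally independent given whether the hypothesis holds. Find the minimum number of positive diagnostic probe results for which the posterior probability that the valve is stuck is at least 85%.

Prior odds = 0.007/0.993 = 7/993.
Likelihood ratio of a positive = 0.9/0.04 = 22.5.
Target odds: 0.85 ÷ 0.15 = 17/3.
Require 22.5ⁿ ≥ 17/3 ÷ (7/993) = 5627/7.
22.5² = 506.25 falls short of 5627/7 but 22.5³ = 11390.625 reaches it, so n = 3.

3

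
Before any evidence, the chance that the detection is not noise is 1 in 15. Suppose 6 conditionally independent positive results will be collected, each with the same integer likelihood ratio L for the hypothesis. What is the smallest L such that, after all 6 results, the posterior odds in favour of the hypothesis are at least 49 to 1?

3

Prior odds = (1/15)/(14/15) = 1/14.
Target odds = 49.
Need L⁶ ≥ 49 ÷ (1/14) = 686.
2⁶ = 64 < 686 ≤ 729 = 3⁶, so L = 3.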